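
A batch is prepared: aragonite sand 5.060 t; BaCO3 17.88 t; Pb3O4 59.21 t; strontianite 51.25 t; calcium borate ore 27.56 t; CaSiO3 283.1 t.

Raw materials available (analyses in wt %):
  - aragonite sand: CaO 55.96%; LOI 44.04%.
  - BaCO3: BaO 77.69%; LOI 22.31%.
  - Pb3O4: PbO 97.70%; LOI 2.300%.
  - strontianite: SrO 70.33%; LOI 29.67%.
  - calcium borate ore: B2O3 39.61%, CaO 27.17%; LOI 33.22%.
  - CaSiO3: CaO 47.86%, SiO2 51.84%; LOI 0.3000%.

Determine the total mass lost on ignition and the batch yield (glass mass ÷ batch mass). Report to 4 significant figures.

Working values are shown rounded off to 4 significant figures at each printed step — all arithmetic holds full precision at each step; exactly one rounding is applied to each reported result — all derived quantities, which include six oxide percentages, ignition loss, the yield, the totals, glass mass, are recomputed at exact precision, as set out in the problem or answer text, from the weighed amounts per 411.3 t of glass.
Per-material ignition loss:
  aragonite sand: 5.060 × 0.4404 = 2.228 t
  BaCO3: 17.88 × 0.2231 = 3.989 t
  Pb3O4: 59.21 × 0.02300 = 1.362 t
  strontianite: 51.25 × 0.2967 = 15.21 t
  calcium borate ore: 27.56 × 0.3322 = 9.155 t
  CaSiO3: 283.1 × 0.003000 = 0.8493 t
Total LOI = 32.79 t
Glass = batch − LOI = 444.1 − 32.79 = 411.3 t

LOI loss = 32.79 t; glass = 411.3 t; yield = 92.62%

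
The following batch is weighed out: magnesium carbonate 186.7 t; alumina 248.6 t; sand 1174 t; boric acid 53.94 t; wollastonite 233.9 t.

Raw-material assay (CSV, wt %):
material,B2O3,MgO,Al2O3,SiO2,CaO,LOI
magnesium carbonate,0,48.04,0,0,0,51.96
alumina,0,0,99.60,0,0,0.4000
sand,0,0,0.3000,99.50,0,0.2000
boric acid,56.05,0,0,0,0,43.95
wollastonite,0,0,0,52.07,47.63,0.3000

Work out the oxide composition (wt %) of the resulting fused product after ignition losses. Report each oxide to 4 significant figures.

Glass mass = 1772 t (batch 1897 − LOI 124.8).
Composition: B2O3 1.706%, MgO 5.060%, Al2O3 14.17%, SiO2 72.78%, CaO 6.286%

The working math runs at full precision in every operation. Working values are displayed rounded off to 4 significant figures at each printed step; exactly one rounding lands on each reported figure. Derived quantities, including the totals, net glass mass, ignition loss, yield, the five compositions, are computed from the weighed amounts per 1772 t of glass in full precision as set out in either problem or answer.
Delivered oxide masses:
  B2O3: 53.94·0.5605 = 30.23 t
  MgO: 186.7·0.4804 = 89.69 t
  Al2O3: 248.6·0.9960 + 1174·0.003000 = 251.1 t
  SiO2: 1174·0.9950 + 233.9·0.5207 = 1290 t
  CaO: 233.9·0.4763 = 111.4 t
LOI: 186.7·0.5196 + 248.6·0.004000 + 1174·0.002000 + 53.94·0.4395 + 233.9·0.003000 = 124.8 t
batch − LOI leaves glass = 1897 − 124.8 = 1772 t (= the summed oxide contributions)
wt %: oxide over glass, times 100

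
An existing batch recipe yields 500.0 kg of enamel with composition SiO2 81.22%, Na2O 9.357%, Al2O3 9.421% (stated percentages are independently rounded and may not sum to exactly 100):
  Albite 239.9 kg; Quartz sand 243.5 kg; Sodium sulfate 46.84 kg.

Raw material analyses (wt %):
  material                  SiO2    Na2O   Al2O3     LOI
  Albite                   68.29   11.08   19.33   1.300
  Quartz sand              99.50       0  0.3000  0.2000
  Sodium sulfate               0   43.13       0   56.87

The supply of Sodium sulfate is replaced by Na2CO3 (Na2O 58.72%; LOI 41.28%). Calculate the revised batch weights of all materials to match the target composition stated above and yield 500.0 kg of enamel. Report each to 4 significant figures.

Revised batch per 500.0 kg enamel:
  Albite: 239.9 kg
  Quartz sand: 243.5 kg
  Na2CO3: 34.41 kg
Total batch = 517.8 kg; LOI loss = 17.81 kg

The working math holds full precision from first step to last — values along the way are displayed rounded to 4 significant digits; every reported value takes exactly one rounding. The derived quantities are carried in full float precision (the three compositions, ignition loss, the yield, totals, glass mass) starting from the weights at 500.0 kg of glass, as they appear in the question or the answer.
Target masses of each oxide per 500.0 kg enamel:
  SiO2: 81.22% × 500.0 = 406.1 kg
  Na2O: 9.357% × 500.0 = 46.78 kg
  Al2O3: 9.421% × 500.0 = 47.10 kg
Mass-balance tally per oxide applying the batch weights above, per the basis as stated (sums match the target masses inside rounding margins):
  SiO2: 239.9·0.6829 + 243.5·0.9950 = 406.1 kg (target 406.1 kg)
  Na2O: 239.9·0.1108 + 34.41·0.5872 = 46.79 kg (target 46.78 kg)
  Al2O3: 239.9·0.1933 + 243.5·0.003000 = 47.10 kg (target 47.10 kg)
Mass balance on the glass: net batch after ignition = 500.0 kg (the targets, summed, come to 500.0 kg; against the stated basis, 500.0 kg — deltas are rounding alone).
Batch grand total — Σ batch = 517.8 kg; the LOI term Σ batch·LOI equals 17.81 kg; glass ÷ batch gives a yield of 96.56%.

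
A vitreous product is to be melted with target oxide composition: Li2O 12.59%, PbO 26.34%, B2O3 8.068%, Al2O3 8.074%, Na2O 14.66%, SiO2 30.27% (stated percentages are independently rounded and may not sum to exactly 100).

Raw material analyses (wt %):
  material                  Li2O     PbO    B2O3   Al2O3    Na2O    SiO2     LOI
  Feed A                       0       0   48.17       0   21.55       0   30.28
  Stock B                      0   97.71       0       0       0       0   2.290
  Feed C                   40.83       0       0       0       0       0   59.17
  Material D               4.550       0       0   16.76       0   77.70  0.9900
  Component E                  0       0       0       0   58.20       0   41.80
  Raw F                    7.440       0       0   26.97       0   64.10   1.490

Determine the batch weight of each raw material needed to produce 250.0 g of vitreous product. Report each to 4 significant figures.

Batch per 250.0 g vitreous product:
  Feed A: 41.87 g
  Stock B: 67.39 g
  Feed C: 63.58 g
  Material D: 73.15 g
  Component E: 47.47 g
  Raw F: 29.38 g
Total batch = 322.8 g; LOI loss = 72.85 g; yield = 77.44%

Every computation maintains full float precision from start to finish; mid-chain values are printed, rounded to 4 significant figures, when written out — each reported figure undergoes a single rounding; the derived quantities are rebuilt at full precision (the totals, LOI, glass mass, six oxide percentages, yield) using the weight values per 250.0 g of glass exactly as printed in question or answer.
Oxide mass targets, per 250.0 g vitreous product:
  Li2O: 12.59% × 250.0 = 31.48 g
  PbO: 26.34% × 250.0 = 65.85 g
  B2O3: 8.068% × 250.0 = 20.17 g
  Al2O3: 8.074% × 250.0 = 20.18 g
  Na2O: 14.66% × 250.0 = 36.65 g
  SiO2: 30.27% × 250.0 = 75.68 g
Verifying the oxide balance given the weights on record, for the quoted basis mass (sum by sum, the targets are met within answer rounding):
  Li2O: 63.58·0.4083 + 73.15·0.04550 + 29.38·0.07440 = 31.47 g (target 31.48 g)
  PbO: 67.39·0.9771 = 65.85 g (target 65.85 g)
  B2O3: 41.87·0.4817 = 20.17 g (target 20.17 g)
  Al2O3: 73.15·0.1676 + 29.38·0.2697 = 20.18 g (target 20.18 g)
  Na2O: 41.87·0.2155 + 47.47·0.5820 = 36.65 g (target 36.65 g)
  SiO2: 73.15·0.7770 + 29.38·0.6410 = 75.67 g (target 75.68 g)
Glass-mass bookkeeping: batch Σ − ignition loss = 250.0 g (the targets, summed, come to 250.0 g; basis as stated: 250.0 g — any gap is answer rounding).
Summing the batch: Σ batch = 322.8 g; LOI loss = Σ batch·LOI = 72.85 g; yield: glass divided by total = 77.44%.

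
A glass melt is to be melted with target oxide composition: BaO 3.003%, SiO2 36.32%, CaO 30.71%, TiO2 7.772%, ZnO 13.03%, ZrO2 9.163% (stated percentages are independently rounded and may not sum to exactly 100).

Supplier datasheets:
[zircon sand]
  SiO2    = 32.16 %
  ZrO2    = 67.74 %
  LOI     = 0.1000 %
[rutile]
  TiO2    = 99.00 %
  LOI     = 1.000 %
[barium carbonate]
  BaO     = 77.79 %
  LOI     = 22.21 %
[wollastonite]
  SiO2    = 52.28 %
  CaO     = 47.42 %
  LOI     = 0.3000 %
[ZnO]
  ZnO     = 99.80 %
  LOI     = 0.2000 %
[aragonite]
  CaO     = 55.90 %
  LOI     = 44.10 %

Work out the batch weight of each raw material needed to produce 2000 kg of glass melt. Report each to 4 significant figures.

Mid-chain values are shown with 4-significant-digit rounding alongside each step; the whole derivation keeps full precision through every step. Each reported figure is rounded exactly once. All derived quantities are rebuilt in full float precision (totals, LOI, the yield, the six compositions, glass mass) from the weighed amounts per 2000 kg of glass, as written in the question or the answer.
Oxide mass targets, per 2000 kg glass melt:
  BaO: 3.003% × 2000 = 60.06 kg
  SiO2: 36.32% × 2000 = 726.4 kg
  CaO: 30.71% × 2000 = 614.2 kg
  TiO2: 7.772% × 2000 = 155.4 kg
  ZnO: 13.03% × 2000 = 260.6 kg
  ZrO2: 9.163% × 2000 = 183.3 kg
Checking each oxide sum with the batch weights as given, per the basis as stated (sum by sum, the targets are met inside rounding margins):
  BaO: 77.21·0.7779 = 60.06 kg (target 60.06 kg)
  SiO2: 270.5·0.3216 + 1223·0.5228 = 726.4 kg (target 726.4 kg)
  CaO: 1223·0.4742 + 61.26·0.5590 = 614.2 kg (target 614.2 kg)
  TiO2: 157.0·0.9900 = 155.4 kg (target 155.4 kg)
  ZnO: 261.1·0.9980 = 260.6 kg (target 260.6 kg)
  ZrO2: 270.5·0.6774 = 183.2 kg (target 183.3 kg)
Glass-mass closure: net batch after ignition = 2000 kg (the targets, summed, come to 2000 kg; versus the stated basis of 2000 kg — gaps are rounding artifacts).
Summing the batch: Σ batch = 2050 kg; LOI removed, Σ of batch·LOI: 50.20 kg; yield: glass divided by total = 97.55%.

Batch per 2000 kg glass melt:
  zircon sand: 270.5 kg
  rutile: 157.0 kg
  barium carbonate: 77.21 kg
  wollastonite: 1223 kg
  ZnO: 261.1 kg
  aragonite: 61.26 kg
Total batch = 2050 kg; LOI loss = 50.20 kg; yield = 97.55%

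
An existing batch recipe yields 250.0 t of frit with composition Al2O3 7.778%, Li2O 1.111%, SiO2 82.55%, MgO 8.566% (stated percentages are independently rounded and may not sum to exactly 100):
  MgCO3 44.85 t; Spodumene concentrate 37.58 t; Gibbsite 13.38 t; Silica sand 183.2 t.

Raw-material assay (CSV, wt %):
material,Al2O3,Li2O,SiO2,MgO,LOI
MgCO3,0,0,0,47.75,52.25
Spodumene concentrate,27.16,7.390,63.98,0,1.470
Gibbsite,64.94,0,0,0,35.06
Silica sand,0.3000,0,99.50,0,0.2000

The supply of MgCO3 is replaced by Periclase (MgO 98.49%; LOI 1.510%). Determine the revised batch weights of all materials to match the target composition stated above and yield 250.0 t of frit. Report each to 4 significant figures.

Revised batch per 250.0 t frit:
  Periclase: 21.74 t
  Spodumene concentrate: 37.58 t
  Gibbsite: 13.38 t
  Silica sand: 183.2 t
Total batch = 255.9 t; LOI loss = 5.938 t

Mid-chain values appear (rounded to 4 significant figures) alongside each step — each numeric step carries full float precision from start to finish; every reported number carries a single rounding; derived quantities, which include LOI, the yield, the four compositions, glass mass, totals, are recomputed in full float precision, precisely as stated by question or answer, from the weighed amounts on 250.0 t of glass.
Oxide-by-oxide targets in 250.0 t frit:
  Al2O3: 7.778% × 250.0 = 19.44 t
  Li2O: 1.111% × 250.0 = 2.778 t
  SiO2: 82.55% × 250.0 = 206.4 t
  MgO: 8.566% × 250.0 = 21.42 t
Checking each oxide sum with the batch weights as given, versus the basis set out (each sum matches its target mass once rounding is allowed for):
  Al2O3: 37.58·0.2716 + 13.38·0.6494 + 183.2·0.003000 = 19.45 t (target 19.44 t)
  Li2O: 37.58·0.07390 = 2.777 t (target 2.778 t)
  SiO2: 37.58·0.6398 + 183.2·0.9950 = 206.3 t (target 206.4 t)
  MgO: 21.74·0.9849 = 21.41 t (target 21.42 t)
Mass balance on the glass: total batch − LOI = 250.0 t (oxide target masses add up to 250.0 t; versus the stated basis of 250.0 t — a pure rounding effect).
Summing the batch: Σ batch = 255.9 t; LOI loss = Σ batch·LOI = 5.938 t; yield: glass divided by total = 97.68%.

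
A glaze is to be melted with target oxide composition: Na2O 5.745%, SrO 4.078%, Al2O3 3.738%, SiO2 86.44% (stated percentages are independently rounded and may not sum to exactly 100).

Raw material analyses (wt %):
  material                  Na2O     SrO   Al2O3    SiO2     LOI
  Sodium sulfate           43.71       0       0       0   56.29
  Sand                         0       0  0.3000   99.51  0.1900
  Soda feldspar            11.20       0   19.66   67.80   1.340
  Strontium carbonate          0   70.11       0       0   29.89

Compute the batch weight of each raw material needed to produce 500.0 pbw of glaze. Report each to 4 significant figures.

Batch per 500.0 pbw glaze:
  Sodium sulfate: 42.82 pbw
  Sand: 373.4 pbw
  Soda feldspar: 89.37 pbw
  Strontium carbonate: 29.08 pbw
Total batch = 534.7 pbw; LOI loss = 34.70 pbw; yield = 93.51%

In-progress results appear rounded to four significant figures within the worked lines. Each numeric step holds full float precision at every stage — exactly one rounding lands on every reported figure. The derived quantities are carried in full float precision (totals, four oxide percentages, net glass mass, yield, ignition loss) starting from the weights on 500.0 pbw of glass, exactly as printed in problem or answer.
Target masses of each oxide per 500.0 pbw glaze:
  Na2O: 5.745% × 500.0 = 28.72 pbw
  SrO: 4.078% × 500.0 = 20.39 pbw
  Al2O3: 3.738% × 500.0 = 18.69 pbw
  SiO2: 86.44% × 500.0 = 432.2 pbw
Sums-versus-targets review from the weights as reported, versus the basis set out (every target is met by its sum up to rounding of the answer):
  Na2O: 42.82·0.4371 + 89.37·0.1120 = 28.73 pbw (target 28.72 pbw)
  SrO: 29.08·0.7011 = 20.39 pbw (target 20.39 pbw)
  Al2O3: 373.4·0.003000 + 89.37·0.1966 = 18.69 pbw (target 18.69 pbw)
  SiO2: 373.4·0.9951 + 89.37·0.6780 = 432.2 pbw (target 432.2 pbw)
Glass-mass sanity pass: net batch after ignition = 500.0 pbw (targets for the oxides total 500.0 pbw; the stated basis being 500.0 pbw — gaps are rounding artifacts).
Adding the batch up: Σ batch = 534.7 pbw; Σ batch·LOI gives LOI loss = 34.70 pbw; yield: glass divided by total = 93.51%.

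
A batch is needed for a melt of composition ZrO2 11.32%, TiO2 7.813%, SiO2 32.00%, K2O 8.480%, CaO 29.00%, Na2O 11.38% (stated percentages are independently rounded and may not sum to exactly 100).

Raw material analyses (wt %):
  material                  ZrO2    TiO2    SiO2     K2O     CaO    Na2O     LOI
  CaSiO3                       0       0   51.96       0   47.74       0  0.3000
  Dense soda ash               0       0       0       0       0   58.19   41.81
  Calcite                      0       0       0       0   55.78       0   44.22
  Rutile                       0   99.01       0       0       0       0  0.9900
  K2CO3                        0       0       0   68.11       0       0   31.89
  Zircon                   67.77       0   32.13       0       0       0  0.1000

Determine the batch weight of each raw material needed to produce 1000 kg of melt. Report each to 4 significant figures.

Batch per 1000 kg melt:
  CaSiO3: 512.6 kg
  Dense soda ash: 195.6 kg
  Calcite: 81.21 kg
  Rutile: 78.91 kg
  K2CO3: 124.5 kg
  Zircon: 167.0 kg
Total batch = 1160 kg; LOI loss = 159.9 kg; yield = 86.22%

Working values appear (rounded to four significant digits) in the printout; the working math keeps exact precision at each step — every reported result is rounded just once. All derived quantities, including the six compositions, net glass mass, LOI, the totals, yield, are computed from the batch weights per 1000 kg of glass in full precision precisely as stated by either problem or answer.
Oxide-by-oxide targets in 1000 kg melt:
  ZrO2: 11.32% × 1000 = 113.2 kg
  TiO2: 7.813% × 1000 = 78.13 kg
  SiO2: 32.00% × 1000 = 320.0 kg
  K2O: 8.480% × 1000 = 84.80 kg
  CaO: 29.00% × 1000 = 290.0 kg
  Na2O: 11.38% × 1000 = 113.8 kg
Verifying the oxide balance using the reported weights, relative to the basis at hand (summed amounts equal target values net of answer rounding effects):
  ZrO2: 167.0·0.6777 = 113.2 kg (target 113.2 kg)
  TiO2: 78.91·0.9901 = 78.13 kg (target 78.13 kg)
  SiO2: 512.6·0.5196 + 167.0·0.3213 = 320.0 kg (target 320.0 kg)
  K2O: 124.5·0.6811 = 84.80 kg (target 84.80 kg)
  CaO: 512.6·0.4774 + 81.21·0.5578 = 290.0 kg (target 290.0 kg)
  Na2O: 195.6·0.5819 = 113.8 kg (target 113.8 kg)
Glass-mass closure: total charge less LOI = 999.9 kg (per-oxide target masses sum to 999.9 kg; versus the stated basis of 1000 kg — any gap is answer rounding).
Whole-batch sum: Σ batch = 1160 kg; loss to ignition Σ batch·LOI = 159.9 kg; as yield: glass ÷ batch → 86.22%.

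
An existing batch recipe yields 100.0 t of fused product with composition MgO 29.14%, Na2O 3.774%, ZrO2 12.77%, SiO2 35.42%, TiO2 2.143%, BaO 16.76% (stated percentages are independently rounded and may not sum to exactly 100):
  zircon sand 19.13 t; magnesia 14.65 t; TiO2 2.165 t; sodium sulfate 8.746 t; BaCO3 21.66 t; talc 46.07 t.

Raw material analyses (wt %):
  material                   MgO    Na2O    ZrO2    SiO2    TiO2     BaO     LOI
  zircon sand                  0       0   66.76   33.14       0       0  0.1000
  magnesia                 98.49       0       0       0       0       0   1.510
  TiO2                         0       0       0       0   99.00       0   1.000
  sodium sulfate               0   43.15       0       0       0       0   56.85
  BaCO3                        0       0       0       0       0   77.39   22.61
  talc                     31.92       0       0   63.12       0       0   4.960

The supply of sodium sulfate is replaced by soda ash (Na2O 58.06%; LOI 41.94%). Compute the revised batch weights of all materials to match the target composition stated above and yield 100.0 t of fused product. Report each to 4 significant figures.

All arithmetic runs at full float precision throughout — the intermediate values are shown, rounded to 4 significant digits, alongside each step. A single rounding finalizes each reported value; derived quantities (totals, the yield, glass mass, ignition loss, the six compositions) are re-derived from the weighed amounts at 100.0 t of glass at full float precision, precisely as stated by either problem or answer.
Oxide-by-oxide targets in 100.0 t fused product:
  MgO: 29.14% × 100.0 = 29.14 t
  Na2O: 3.774% × 100.0 = 3.774 t
  ZrO2: 12.77% × 100.0 = 12.77 t
  SiO2: 35.42% × 100.0 = 35.42 t
  TiO2: 2.143% × 100.0 = 2.143 t
  BaO: 16.76% × 100.0 = 16.76 t
Checking each oxide sum given the weights on record, against the basis in use (each sum matches its target mass inside rounding margins):
  MgO: 14.65·0.9849 + 46.07·0.3192 = 29.13 t (target 29.14 t)
  Na2O: 6.500·0.5806 = 3.774 t (target 3.774 t)
  ZrO2: 19.13·0.6676 = 12.77 t (target 12.77 t)
  SiO2: 19.13·0.3314 + 46.07·0.6312 = 35.42 t (target 35.42 t)
  TiO2: 2.165·0.9900 = 2.143 t (target 2.143 t)
  BaO: 21.66·0.7739 = 16.76 t (target 16.76 t)
Consistency of the glass mass: net batch after ignition = 100.0 t (oxide target masses add up to 100.0 t; with the basis standing at 100.0 t — any gap is answer rounding).
Summing the batch: Σ batch = 110.2 t; loss to ignition Σ batch·LOI = 10.17 t; the yield ratio, glass ÷ batch: 90.77%.

Revised batch per 100.0 t fused product:
  zircon sand: 19.13 t
  magnesia: 14.65 t
  TiO2: 2.165 t
  soda ash: 6.500 t
  BaCO3: 21.66 t
  talc: 46.07 t
Total batch = 110.2 t; LOI loss = 10.17 t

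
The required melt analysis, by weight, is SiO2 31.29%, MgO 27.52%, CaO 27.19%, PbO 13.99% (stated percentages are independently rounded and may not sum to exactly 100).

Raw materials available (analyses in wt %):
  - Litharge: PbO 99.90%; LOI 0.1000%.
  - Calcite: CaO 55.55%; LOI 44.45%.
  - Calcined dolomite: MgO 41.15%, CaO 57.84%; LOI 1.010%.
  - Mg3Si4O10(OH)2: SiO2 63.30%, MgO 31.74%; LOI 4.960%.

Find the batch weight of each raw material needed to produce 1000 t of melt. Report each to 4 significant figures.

The working math runs at exact precision in all steps. In-progress results are displayed rounded off to 4 significant digits at each printed step. Each reported result includes exactly one rounding; all derived quantities (glass mass, totals, the yield, LOI, four oxide percentages) are carried at full float precision starting from the weights per 1000 t of glass, as given in problem or answer.
Oxide-by-oxide targets in 1000 t melt:
  SiO2: 31.29% × 1000 = 312.9 t
  MgO: 27.52% × 1000 = 275.2 t
  CaO: 27.19% × 1000 = 271.9 t
  PbO: 13.99% × 1000 = 139.9 t
Oxide-by-oxide audit applying the batch weights above, against the basis in use (target by target, the sums agree once rounding is allowed for):
  SiO2: 494.3·0.6330 = 312.9 t (target 312.9 t)
  MgO: 287.5·0.4115 + 494.3·0.3174 = 275.2 t (target 275.2 t)
  CaO: 190.1·0.5555 + 287.5·0.5784 = 271.9 t (target 271.9 t)
  PbO: 140.0·0.9990 = 139.9 t (target 139.9 t)
Glass-mass sanity pass: batch Σ − ignition loss = 999.8 t (per-oxide target masses sum to 999.9 t; the stated basis being 1000 t — differing by rounding only).
Summing the batch: Σ batch = 1112 t; Σ batch·LOI gives LOI loss = 112.1 t; the yield ratio, glass ÷ batch: 89.92%.

Batch per 1000 t melt:
  Litharge: 140.0 t
  Calcite: 190.1 t
  Calcined dolomite: 287.5 t
  Mg3Si4O10(OH)2: 494.3 t
Total batch = 1112 t; LOI loss = 112.1 t; yield = 89.92%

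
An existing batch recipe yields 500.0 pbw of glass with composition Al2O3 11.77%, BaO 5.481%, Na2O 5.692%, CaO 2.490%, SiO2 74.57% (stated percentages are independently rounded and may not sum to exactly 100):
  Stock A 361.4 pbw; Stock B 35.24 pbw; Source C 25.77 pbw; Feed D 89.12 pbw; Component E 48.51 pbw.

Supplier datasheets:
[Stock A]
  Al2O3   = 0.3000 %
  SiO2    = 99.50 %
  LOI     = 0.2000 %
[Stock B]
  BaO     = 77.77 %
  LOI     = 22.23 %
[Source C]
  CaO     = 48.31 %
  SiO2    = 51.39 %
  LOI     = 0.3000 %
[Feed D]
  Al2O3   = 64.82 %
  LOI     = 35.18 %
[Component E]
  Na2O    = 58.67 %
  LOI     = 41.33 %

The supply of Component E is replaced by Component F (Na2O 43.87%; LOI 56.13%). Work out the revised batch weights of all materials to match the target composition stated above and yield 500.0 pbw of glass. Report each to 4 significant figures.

All internal work maintains exact precision at every stage — intermediates are shown rounded to four significant figures within the worked lines. Every reported value takes just one rounding — the derived quantities (glass mass, totals, the five compositions, the yield, LOI) are recomputed in full precision from the weighed amounts per 500.0 pbw of glass, as set out in the problem or the answer.
The oxide mass targets at 500.0 pbw glass:
  Al2O3: 11.77% × 500.0 = 58.85 pbw
  BaO: 5.481% × 500.0 = 27.40 pbw
  Na2O: 5.692% × 500.0 = 28.46 pbw
  CaO: 2.490% × 500.0 = 12.45 pbw
  SiO2: 74.57% × 500.0 = 372.8 pbw
Sums-versus-targets review from the weights as reported, at the basis given (oxide sums agree with the targets up to rounding of the answer):
  Al2O3: 361.4·0.003000 + 89.12·0.6482 = 58.85 pbw (target 58.85 pbw)
  BaO: 35.24·0.7777 = 27.41 pbw (target 27.40 pbw)
  Na2O: 64.87·0.4387 = 28.46 pbw (target 28.46 pbw)
  CaO: 25.77·0.4831 = 12.45 pbw (target 12.45 pbw)
  SiO2: 361.4·0.9950 + 25.77·0.5139 = 372.8 pbw (target 372.8 pbw)
Glass-mass closure: Σ batch − LOI loss = 500.0 pbw (oxide target masses add up to 500.0 pbw; against the stated basis, 500.0 pbw — a pure rounding effect).
Batch grand total — Σ batch = 576.4 pbw; LOI removed, Σ of batch·LOI: 76.40 pbw; as yield: glass ÷ batch → 86.75%.

Revised batch per 500.0 pbw glass:
  Stock A: 361.4 pbw
  Stock B: 35.24 pbw
  Source C: 25.77 pbw
  Feed D: 89.12 pbw
  Component F: 64.87 pbw
Total batch = 576.4 pbw; LOI loss = 76.40 pbw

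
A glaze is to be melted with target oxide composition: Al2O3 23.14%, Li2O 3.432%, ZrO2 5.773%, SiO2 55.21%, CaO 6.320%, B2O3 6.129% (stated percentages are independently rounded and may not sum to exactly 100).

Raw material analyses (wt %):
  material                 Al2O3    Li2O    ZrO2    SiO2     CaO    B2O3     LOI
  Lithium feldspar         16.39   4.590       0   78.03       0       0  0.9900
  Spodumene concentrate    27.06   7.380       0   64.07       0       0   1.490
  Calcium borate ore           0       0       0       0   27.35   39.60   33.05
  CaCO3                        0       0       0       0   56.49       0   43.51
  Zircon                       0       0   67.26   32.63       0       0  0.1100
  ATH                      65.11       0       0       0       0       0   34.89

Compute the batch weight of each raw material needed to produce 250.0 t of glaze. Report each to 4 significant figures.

Mid-chain values are shown rounded to 4 significant figures when written out. Each numeric step runs at exact precision from first step to last; every reported figure is rounded exactly once; the derived quantities (yield, totals, glass mass, the six compositions, LOI) are computed in full float precision from the weighed amounts for 250.0 t of glass exactly as shown in the question or the answer.
Target masses of each oxide per 250.0 t glaze:
  Al2O3: 23.14% × 250.0 = 57.85 t
  Li2O: 3.432% × 250.0 = 8.580 t
  ZrO2: 5.773% × 250.0 = 14.43 t
  SiO2: 55.21% × 250.0 = 138.0 t
  CaO: 6.320% × 250.0 = 15.80 t
  B2O3: 6.129% × 250.0 = 15.32 t
Oxide-by-oxide audit on the weights just shown, versus the basis set out (summed amounts equal target values exact up to rounding of places):
  Al2O3: 148.1·0.1639 + 24.17·0.2706 + 41.53·0.6511 = 57.85 t (target 57.85 t)
  Li2O: 148.1·0.04590 + 24.17·0.07380 = 8.582 t (target 8.580 t)
  ZrO2: 21.46·0.6726 = 14.43 t (target 14.43 t)
  SiO2: 148.1·0.7803 + 24.17·0.6407 + 21.46·0.3263 = 138.1 t (target 138.0 t)
  CaO: 38.69·0.2735 + 9.236·0.5649 = 15.80 t (target 15.80 t)
  B2O3: 38.69·0.3960 = 15.32 t (target 15.32 t)
Glass mass check: whole batch net of LOI = 250.0 t (summing oxide targets gives 250.0 t; stated basis 250.0 t — any gap is answer rounding).
Whole-batch sum: Σ batch = 283.2 t; the LOI term Σ batch·LOI equals 33.15 t; as yield: glass ÷ batch → 88.30%.

Batch per 250.0 t glaze:
  Lithium feldspar: 148.1 t
  Spodumene concentrate: 24.17 t
  Calcium borate ore: 38.69 t
  CaCO3: 9.236 t
  Zircon: 21.46 t
  ATH: 41.53 t
Total batch = 283.2 t; LOI loss = 33.15 t; yield = 88.30%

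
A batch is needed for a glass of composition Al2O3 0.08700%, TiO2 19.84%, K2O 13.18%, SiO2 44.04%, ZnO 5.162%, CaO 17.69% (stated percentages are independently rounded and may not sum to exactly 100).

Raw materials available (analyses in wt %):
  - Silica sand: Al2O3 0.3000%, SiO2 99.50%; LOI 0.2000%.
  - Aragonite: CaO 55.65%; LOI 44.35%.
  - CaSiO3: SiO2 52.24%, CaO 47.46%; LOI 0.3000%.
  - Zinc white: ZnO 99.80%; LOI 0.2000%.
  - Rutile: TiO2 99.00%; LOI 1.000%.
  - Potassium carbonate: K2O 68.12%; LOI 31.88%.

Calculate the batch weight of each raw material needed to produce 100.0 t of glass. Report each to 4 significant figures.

Working values are displayed (rounded to 4 significant figures) on the page — all arithmetic runs at exact precision at all times. Every reported result takes exactly one rounding. Derived quantities, including LOI, the yield, glass mass, the totals, the six compositions, are recomputed using the weight values at 100.0 t of glass in full precision as quoted within the problem or answer text.
Per-oxide target masses for 100.0 t glass:
  Al2O3: 0.08700% × 100.0 = 0.08700 t
  TiO2: 19.84% × 100.0 = 19.84 t
  K2O: 13.18% × 100.0 = 13.18 t
  SiO2: 44.04% × 100.0 = 44.04 t
  ZnO: 5.162% × 100.0 = 5.162 t
  CaO: 17.69% × 100.0 = 17.69 t
Balance tally, oxide-wise, applying the batch weights above, per the basis as stated (oxide sums agree with the targets once rounding is allowed for):
  Al2O3: 29.00·0.003000 = 0.08700 t (target 0.08700 t)
  TiO2: 20.04·0.9900 = 19.84 t (target 19.84 t)
  K2O: 19.35·0.6812 = 13.18 t (target 13.18 t)
  SiO2: 29.00·0.9950 + 29.07·0.5224 = 44.04 t (target 44.04 t)
  ZnO: 5.172·0.9980 = 5.162 t (target 5.162 t)
  CaO: 6.998·0.5565 + 29.07·0.4746 = 17.69 t (target 17.69 t)
Auditing the glass mass value: total batch − LOI = 100.0 t (per-oxide target masses sum to 100.0 t; stated basis 100.0 t — gaps are rounding artifacts).
Total batch = Σ batch = 109.6 t; the LOI term Σ batch·LOI equals 9.628 t; yield: glass divided by total = 91.22%.

Batch per 100.0 t glass:
  Silica sand: 29.00 t
  Aragonite: 6.998 t
  CaSiO3: 29.07 t
  Zinc white: 5.172 t
  Rutile: 20.04 t
  Potassium carbonate: 19.35 t
Total batch = 109.6 t; LOI loss = 9.628 t; yield = 91.22%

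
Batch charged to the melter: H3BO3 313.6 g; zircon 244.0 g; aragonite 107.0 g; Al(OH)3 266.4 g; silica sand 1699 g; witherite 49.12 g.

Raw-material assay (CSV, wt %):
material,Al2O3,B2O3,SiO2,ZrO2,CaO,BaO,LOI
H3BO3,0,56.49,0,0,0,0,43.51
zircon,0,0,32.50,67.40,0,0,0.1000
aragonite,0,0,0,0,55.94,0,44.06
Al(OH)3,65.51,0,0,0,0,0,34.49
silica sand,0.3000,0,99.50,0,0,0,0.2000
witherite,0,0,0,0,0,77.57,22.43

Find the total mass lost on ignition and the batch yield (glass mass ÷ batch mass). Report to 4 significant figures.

All arithmetic carries exact precision from first step to last; mid-chain values are printed (rounded to 4 significant figures) in the printout. Every reported result is rounded a single time — derived quantities, which include the totals, the yield, six oxide percentages, LOI, net glass mass, are re-derived at full float precision, exactly as shown in either problem or answer, from the batch weights per 2389 g of glass.
Material-by-material LOI:
  H3BO3: 313.6 × 0.4351 = 136.4 g
  zircon: 244.0 × 0.001000 = 0.2440 g
  aragonite: 107.0 × 0.4406 = 47.14 g
  Al(OH)3: 266.4 × 0.3449 = 91.88 g
  silica sand: 1699 × 0.002000 = 3.398 g
  witherite: 49.12 × 0.2243 = 11.02 g
Total LOI = 290.1 g
Glass = batch − LOI = 2679 − 290.1 = 2389 g

LOI loss = 290.1 g; glass = 2389 g; yield = 89.17%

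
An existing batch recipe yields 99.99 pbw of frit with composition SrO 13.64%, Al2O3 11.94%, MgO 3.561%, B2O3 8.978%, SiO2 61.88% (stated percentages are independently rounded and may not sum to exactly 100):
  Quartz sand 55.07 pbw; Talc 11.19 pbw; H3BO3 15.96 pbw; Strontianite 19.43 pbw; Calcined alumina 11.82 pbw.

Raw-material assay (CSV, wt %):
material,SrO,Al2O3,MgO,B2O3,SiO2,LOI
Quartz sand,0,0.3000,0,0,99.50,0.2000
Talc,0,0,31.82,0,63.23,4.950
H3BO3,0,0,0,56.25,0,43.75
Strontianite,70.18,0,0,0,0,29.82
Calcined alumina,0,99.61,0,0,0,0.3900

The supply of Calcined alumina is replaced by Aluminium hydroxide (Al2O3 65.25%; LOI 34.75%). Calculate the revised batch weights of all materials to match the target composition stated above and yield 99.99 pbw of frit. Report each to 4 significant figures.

Full precision is kept through the solve. Intermediates are shown, rounded to 4 significant digits, in the working. Each reported figure is rounded a single time. The derived quantities, which include ignition loss, yield, the five compositions, totals, net glass mass, are computed at exact precision, exactly as printed in problem or answer, starting from the weights at 99.99 pbw of glass.
Oxide-by-oxide targets in 99.99 pbw frit:
  SrO: 13.64% × 99.99 = 13.64 pbw
  Al2O3: 11.94% × 99.99 = 11.94 pbw
  MgO: 3.561% × 99.99 = 3.561 pbw
  B2O3: 8.978% × 99.99 = 8.977 pbw
  SiO2: 61.88% × 99.99 = 61.87 pbw
Verifying the oxide balance working from each reported weight, under the basis named above (delivered sums recover each target modulo rounding of the values):
  SrO: 19.43·0.7018 = 13.64 pbw (target 13.64 pbw)
  Al2O3: 55.07·0.003000 + 18.04·0.6525 = 11.94 pbw (target 11.94 pbw)
  MgO: 11.19·0.3182 = 3.561 pbw (target 3.561 pbw)
  B2O3: 15.96·0.5625 = 8.978 pbw (target 8.977 pbw)
  SiO2: 55.07·0.9950 + 11.19·0.6323 = 61.87 pbw (target 61.87 pbw)
Auditing the glass mass value: whole batch net of LOI = 99.98 pbw (the targets, summed, come to 99.99 pbw; versus the stated basis of 99.99 pbw — differing by rounding only).
Batch grand total — Σ batch = 119.7 pbw; LOI loss = Σ batch·LOI = 19.71 pbw; as yield: glass ÷ batch → 83.53%.

Revised batch per 99.99 pbw frit:
  Quartz sand: 55.07 pbw
  Talc: 11.19 pbw
  H3BO3: 15.96 pbw
  Strontianite: 19.43 pbw
  Aluminium hydroxide: 18.04 pbw
Total batch = 119.7 pbw; LOI loss = 19.71 pbw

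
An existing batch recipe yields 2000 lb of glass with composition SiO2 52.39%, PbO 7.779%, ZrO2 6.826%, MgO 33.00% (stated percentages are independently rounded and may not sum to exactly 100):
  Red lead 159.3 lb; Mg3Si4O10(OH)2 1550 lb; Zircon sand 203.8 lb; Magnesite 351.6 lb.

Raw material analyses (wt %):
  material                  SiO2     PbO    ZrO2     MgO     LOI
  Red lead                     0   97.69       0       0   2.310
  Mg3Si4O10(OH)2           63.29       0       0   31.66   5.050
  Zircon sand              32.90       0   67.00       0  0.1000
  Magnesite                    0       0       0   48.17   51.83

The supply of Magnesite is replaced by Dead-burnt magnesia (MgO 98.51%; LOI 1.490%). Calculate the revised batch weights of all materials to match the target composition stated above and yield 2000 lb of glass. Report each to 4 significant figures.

Revised batch per 2000 lb glass:
  Red lead: 159.3 lb
  Mg3Si4O10(OH)2: 1550 lb
  Zircon sand: 203.8 lb
  Dead-burnt magnesia: 171.9 lb
Total batch = 2085 lb; LOI loss = 84.72 lb

The working math carries full float precision at every stage. Working values appear with 4-significant-digit rounding at each printed step. A single rounding yields every reported number — the derived quantities are carried starting from the weights at 2000 lb of glass in exact precision (ignition loss, net glass mass, four oxide percentages, the yield, totals) exactly as printed in the problem or answer text.
Target masses of each oxide per 2000 lb glass:
  SiO2: 52.39% × 2000 = 1048 lb
  PbO: 7.779% × 2000 = 155.6 lb
  ZrO2: 6.826% × 2000 = 136.5 lb
  MgO: 33.00% × 2000 = 660.0 lb
Oxide-by-oxide audit per the reported batch figures, per the basis as stated (target by target, the sums agree once rounding is allowed for):
  SiO2: 1550·0.6329 + 203.8·0.3290 = 1048 lb (target 1048 lb)
  PbO: 159.3·0.9769 = 155.6 lb (target 155.6 lb)
  ZrO2: 203.8·0.6700 = 136.5 lb (target 136.5 lb)
  MgO: 1550·0.3166 + 171.9·0.9851 = 660.1 lb (target 660.0 lb)
Mass balance on the glass: the batch minus its LOI: 2000 lb (summing oxide targets gives 2000 lb; basis as stated: 2000 lb — differing by rounding only).
Total batch = Σ batch = 2085 lb; LOI removed, Σ of batch·LOI: 84.72 lb; yield: glass divided by total = 95.94%.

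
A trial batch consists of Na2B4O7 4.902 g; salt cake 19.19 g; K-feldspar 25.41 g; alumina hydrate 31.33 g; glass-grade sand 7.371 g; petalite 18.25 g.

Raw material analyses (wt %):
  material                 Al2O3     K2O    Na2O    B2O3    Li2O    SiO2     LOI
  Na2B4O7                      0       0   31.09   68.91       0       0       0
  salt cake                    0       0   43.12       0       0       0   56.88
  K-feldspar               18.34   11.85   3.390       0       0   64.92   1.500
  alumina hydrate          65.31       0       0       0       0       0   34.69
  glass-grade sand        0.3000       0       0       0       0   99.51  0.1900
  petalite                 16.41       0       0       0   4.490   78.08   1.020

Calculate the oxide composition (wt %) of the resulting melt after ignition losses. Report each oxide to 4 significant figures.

Glass mass = 84.09 g (batch 106.5 − LOI 22.36).
Composition: Al2O3 33.46%, K2O 3.581%, Na2O 12.68%, B2O3 4.017%, Li2O 0.9745%, SiO2 45.29%

Values along the way appear with 4-significant-digit rounding as written; all arithmetic keeps full float precision all the way through — a single rounding produces every reported number; the derived quantities are carried using the weight values per 84.09 g of glass in exact precision (six oxide percentages, LOI, totals, glass mass, yield) as written in the problem or answer text.
What the batch supplies per oxide:
  Al2O3: 25.41·0.1834 + 31.33·0.6531 + 7.371·0.003000 + 18.25·0.1641 = 28.14 g
  K2O: 25.41·0.1185 = 3.011 g
  Na2O: 4.902·0.3109 + 19.19·0.4312 + 25.41·0.03390 = 10.66 g
  B2O3: 4.902·0.6891 = 3.378 g
  Li2O: 18.25·0.04490 = 0.8194 g
  SiO2: 25.41·0.6492 + 7.371·0.9951 + 18.25·0.7808 = 38.08 g
LOI: 19.19·0.5688 + 25.41·0.01500 + 31.33·0.3469 + 7.371·0.001900 + 18.25·0.01020 = 22.36 g
Resulting glass, batch − LOI: 106.5 − 22.36 = 84.09 g (matching Σ of the oxides)
each wt % is 100 × oxide ÷ glass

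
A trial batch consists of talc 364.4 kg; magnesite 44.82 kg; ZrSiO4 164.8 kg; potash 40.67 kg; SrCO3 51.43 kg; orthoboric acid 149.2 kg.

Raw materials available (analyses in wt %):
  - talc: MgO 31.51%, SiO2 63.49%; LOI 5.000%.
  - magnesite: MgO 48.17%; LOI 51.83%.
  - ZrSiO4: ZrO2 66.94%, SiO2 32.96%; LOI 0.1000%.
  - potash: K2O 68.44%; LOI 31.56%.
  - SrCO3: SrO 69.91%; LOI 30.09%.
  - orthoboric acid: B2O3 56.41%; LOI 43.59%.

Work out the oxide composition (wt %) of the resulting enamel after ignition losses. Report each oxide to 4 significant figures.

Glass mass = 680.4 kg (batch 815.3 − LOI 135.0).
Composition: ZrO2 16.21%, B2O3 12.37%, MgO 20.05%, SrO 5.285%, K2O 4.091%, SiO2 41.99%

The intermediate values are shown, with 4-significant-figure rounding, on the page; each numeric step holds exact precision through the solve. Every reported number is rounded just once. The derived quantities are rebuilt in full precision (the totals, ignition loss, glass mass, the yield, the six compositions) from the weighed amounts per 680.4 kg of glass, exactly as printed in either problem or answer.
What the batch supplies per oxide:
  ZrO2: 164.8·0.6694 = 110.3 kg
  B2O3: 149.2·0.5641 = 84.16 kg
  MgO: 364.4·0.3151 + 44.82·0.4817 = 136.4 kg
  SrO: 51.43·0.6991 = 35.95 kg
  K2O: 40.67·0.6844 = 27.83 kg
  SiO2: 364.4·0.6349 + 164.8·0.3296 = 285.7 kg
LOI: 364.4·0.05000 + 44.82·0.5183 + 164.8·0.001000 + 40.67·0.3156 + 51.43·0.3009 + 149.2·0.4359 = 135.0 kg
Net of LOI, the glass mass = 815.3 − 135.0 = 680.4 kg (equal to the oxide-mass sum)
wt % = oxide mass / glass mass × 100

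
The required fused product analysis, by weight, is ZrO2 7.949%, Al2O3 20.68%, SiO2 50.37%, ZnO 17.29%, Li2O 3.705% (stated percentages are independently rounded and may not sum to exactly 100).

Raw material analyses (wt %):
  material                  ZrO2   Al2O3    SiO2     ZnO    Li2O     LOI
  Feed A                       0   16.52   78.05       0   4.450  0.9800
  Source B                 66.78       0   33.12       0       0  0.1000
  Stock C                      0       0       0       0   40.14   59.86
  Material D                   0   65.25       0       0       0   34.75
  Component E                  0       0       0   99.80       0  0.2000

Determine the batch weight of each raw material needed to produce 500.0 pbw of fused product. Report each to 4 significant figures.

Every computation keeps full precision from first step to last; values along the way are displayed (rounded to 4 significant digits) across the worked steps; every reported number is rounded a single time; derived quantities are re-derived using the weight values on 500.0 pbw of glass at exact precision (five oxide percentages, yield, glass mass, totals, LOI) precisely as stated by the problem or answer text.
Target masses of each oxide per 500.0 pbw fused product:
  ZrO2: 7.949% × 500.0 = 39.74 pbw
  Al2O3: 20.68% × 500.0 = 103.4 pbw
  SiO2: 50.37% × 500.0 = 251.8 pbw
  ZnO: 17.29% × 500.0 = 86.45 pbw
  Li2O: 3.705% × 500.0 = 18.52 pbw
Oxide-by-oxide audit per the reported batch figures, under the basis named above (every target is met by its sum inside rounding margins):
  ZrO2: 59.52·0.6678 = 39.75 pbw (target 39.74 pbw)
  Al2O3: 297.4·0.1652 + 83.17·0.6525 = 103.4 pbw (target 103.4 pbw)
  SiO2: 297.4·0.7805 + 59.52·0.3312 = 251.8 pbw (target 251.8 pbw)
  ZnO: 86.62·0.9980 = 86.45 pbw (target 86.45 pbw)
  Li2O: 297.4·0.04450 + 13.18·0.4014 = 18.52 pbw (target 18.52 pbw)
Glass-mass bookkeeping: the batch minus its LOI: 500.0 pbw (the targets, summed, come to 500.0 pbw; against the stated basis, 500.0 pbw — a pure rounding effect).
Whole-batch sum: Σ batch = 539.9 pbw; Σ batch·LOI gives LOI loss = 39.94 pbw; glass ÷ batch gives a yield of 92.60%.

Batch per 500.0 pbw fused product:
  Feed A: 297.4 pbw
  Source B: 59.52 pbw
  Stock C: 13.18 pbw
  Material D: 83.17 pbw
  Component E: 86.62 pbw
Total batch = 539.9 pbw; LOI loss = 39.94 pbw; yield = 92.60%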